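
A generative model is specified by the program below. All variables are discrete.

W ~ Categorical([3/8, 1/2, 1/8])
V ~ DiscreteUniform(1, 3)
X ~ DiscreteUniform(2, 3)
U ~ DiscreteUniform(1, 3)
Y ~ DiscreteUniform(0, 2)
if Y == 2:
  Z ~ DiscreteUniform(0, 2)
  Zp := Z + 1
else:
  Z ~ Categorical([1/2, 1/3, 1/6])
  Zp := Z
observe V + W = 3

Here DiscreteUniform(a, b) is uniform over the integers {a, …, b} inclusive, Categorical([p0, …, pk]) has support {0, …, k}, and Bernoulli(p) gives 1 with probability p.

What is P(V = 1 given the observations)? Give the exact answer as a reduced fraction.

P(V = 1 | obs) = 1/8

Enumerate traces; 162 have nonzero weight after conditioning:
  (W=0, V=3, X=2, U=1, Y=0, Z=0) weight 1/288
  (W=0, V=3, X=2, U=1, Y=0, Z=1) weight 1/432
  (W=0, V=3, X=2, U=1, Y=0, Z=2) weight 1/864
  (W=0, V=3, X=2, U=1, Y=1, Z=0) weight 1/288
  (W=0, V=3, X=2, U=1, Y=1, Z=1) weight 1/432
  (W=0, V=3, X=2, U=1, Y=1, Z=2) weight 1/864
  (W=0, V=3, X=2, U=1, Y=2, Z=0) weight 1/432
  (W=0, V=3, X=2, U=1, Y=2, Z=1) weight 1/432
  (W=1, V=2, X=2, U=1, Y=0, Z=0) weight 1/216
  (W=2, V=1, X=2, U=1, Y=0, Z=0) weight 1/864
  … 152 more
Group by V:
  weight(V=1) = 1/24
  weight(V=2) = 1/6
  weight(V=3) = 1/8
Total weight = 1/24 + 1/6 + 1/8 = 1/3
P(V=1 | obs) = 1/24 / 1/3 = 1/8
P(V=2 | obs) = 1/6 / 1/3 = 1/2
P(V=3 | obs) = 1/8 / 1/3 = 3/8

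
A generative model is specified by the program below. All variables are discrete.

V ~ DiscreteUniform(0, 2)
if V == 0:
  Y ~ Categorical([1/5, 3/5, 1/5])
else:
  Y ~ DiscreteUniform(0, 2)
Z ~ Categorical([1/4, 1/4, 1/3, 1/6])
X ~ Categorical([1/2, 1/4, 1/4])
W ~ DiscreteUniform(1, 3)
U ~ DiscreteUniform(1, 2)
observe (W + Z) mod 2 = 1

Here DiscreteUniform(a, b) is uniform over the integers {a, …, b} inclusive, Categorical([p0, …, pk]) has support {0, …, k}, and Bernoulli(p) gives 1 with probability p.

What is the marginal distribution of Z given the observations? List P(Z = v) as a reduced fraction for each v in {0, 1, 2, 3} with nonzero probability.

P(Z=0) = 6/19, P(Z=1) = 3/19, P(Z=2) = 8/19, P(Z=3) = 2/19

Enumerate traces; 324 have nonzero weight after conditioning:
  (V=0, Y=0, Z=0, X=0, W=1, U=1) weight 1/720
  (V=0, Y=0, Z=0, X=0, W=1, U=2) weight 1/720
  (V=0, Y=0, Z=0, X=0, W=3, U=1) weight 1/720
  (V=0, Y=0, Z=0, X=0, W=3, U=2) weight 1/720
  (V=0, Y=0, Z=0, X=1, W=1, U=1) weight 1/1440
  (V=0, Y=0, Z=0, X=1, W=1, U=2) weight 1/1440
  (V=0, Y=0, Z=0, X=1, W=3, U=1) weight 1/1440
  (V=0, Y=0, Z=0, X=1, W=3, U=2) weight 1/1440
  (V=0, Y=0, Z=1, X=0, W=2, U=1) weight 1/720
  (V=0, Y=0, Z=2, X=0, W=1, U=1) weight 1/540
  … 314 more
Group by Z:
  weight(Z=0) = 1/6
  weight(Z=1) = 1/12
  weight(Z=2) = 2/9
  weight(Z=3) = 1/18
Total weight = 1/6 + 1/12 + 2/9 + 1/18 = 19/36
P(Z=0 | obs) = 1/6 / 19/36 = 6/19
P(Z=1 | obs) = 1/12 / 19/36 = 3/19
P(Z=2 | obs) = 2/9 / 19/36 = 8/19
P(Z=3 | obs) = 1/18 / 19/36 = 2/19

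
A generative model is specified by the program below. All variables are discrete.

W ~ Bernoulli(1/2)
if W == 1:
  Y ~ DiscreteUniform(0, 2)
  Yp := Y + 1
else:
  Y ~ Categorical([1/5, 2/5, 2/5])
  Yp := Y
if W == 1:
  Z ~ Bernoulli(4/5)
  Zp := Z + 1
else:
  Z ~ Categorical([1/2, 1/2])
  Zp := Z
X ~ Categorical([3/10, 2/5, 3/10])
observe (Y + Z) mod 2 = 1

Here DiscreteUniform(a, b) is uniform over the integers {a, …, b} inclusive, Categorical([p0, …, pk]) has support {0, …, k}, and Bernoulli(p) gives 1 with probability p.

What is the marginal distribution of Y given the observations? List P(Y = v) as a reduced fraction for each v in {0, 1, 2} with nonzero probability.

P(Y=0) = 1/3, P(Y=1) = 8/33, P(Y=2) = 14/33

Enumerate traces; 18 have nonzero weight after conditioning:
  (W=0, Y=0, Z=1, X=0) weight 3/200
  (W=0, Y=0, Z=1, X=1) weight 1/50
  (W=0, Y=0, Z=1, X=2) weight 3/200
  (W=0, Y=1, Z=0, X=0) weight 3/100
  (W=0, Y=1, Z=0, X=1) weight 1/25
  (W=0, Y=1, Z=0, X=2) weight 3/100
  (W=0, Y=2, Z=1, X=0) weight 3/100
  (W=0, Y=2, Z=1, X=1) weight 1/25
  … 10 more
Group by Y:
  weight(Y=0) = 11/60
  weight(Y=1) = 2/15
  weight(Y=2) = 7/30
Total weight = 11/60 + 2/15 + 7/30 = 11/20
P(Y=0 | obs) = 11/60 / 11/20 = 1/3
P(Y=1 | obs) = 2/15 / 11/20 = 8/33
P(Y=2 | obs) = 7/30 / 11/20 = 14/33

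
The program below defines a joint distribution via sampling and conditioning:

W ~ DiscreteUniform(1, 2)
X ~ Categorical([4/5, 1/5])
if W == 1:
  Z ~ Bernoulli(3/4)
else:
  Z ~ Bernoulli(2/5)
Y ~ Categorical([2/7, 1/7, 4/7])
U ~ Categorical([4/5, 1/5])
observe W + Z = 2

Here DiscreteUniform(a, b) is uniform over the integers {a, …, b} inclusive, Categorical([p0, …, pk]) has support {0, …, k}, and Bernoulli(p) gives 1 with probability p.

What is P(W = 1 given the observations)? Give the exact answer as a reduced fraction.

Enumerate traces; 24 have nonzero weight after conditioning:
  (W=1, X=0, Z=1, Y=0, U=0) weight 12/175
  (W=1, X=0, Z=1, Y=0, U=1) weight 3/175
  (W=1, X=0, Z=1, Y=1, U=0) weight 6/175
  (W=1, X=0, Z=1, Y=1, U=1) weight 3/350
  (W=1, X=0, Z=1, Y=2, U=0) weight 24/175
  (W=1, X=0, Z=1, Y=2, U=1) weight 6/175
  (W=1, X=1, Z=1, Y=0, U=0) weight 3/175
  (W=1, X=1, Z=1, Y=0, U=1) weight 3/700
  (W=2, X=0, Z=0, Y=0, U=0) weight 48/875
  … 15 more
Group by W:
  weight(W=1) = 3/8
  weight(W=2) = 3/10
Total weight = 3/8 + 3/10 = 27/40
P(W=1 | obs) = 3/8 / 27/40 = 5/9
P(W=2 | obs) = 3/10 / 27/40 = 4/9

P(W = 1 | obs) = 5/9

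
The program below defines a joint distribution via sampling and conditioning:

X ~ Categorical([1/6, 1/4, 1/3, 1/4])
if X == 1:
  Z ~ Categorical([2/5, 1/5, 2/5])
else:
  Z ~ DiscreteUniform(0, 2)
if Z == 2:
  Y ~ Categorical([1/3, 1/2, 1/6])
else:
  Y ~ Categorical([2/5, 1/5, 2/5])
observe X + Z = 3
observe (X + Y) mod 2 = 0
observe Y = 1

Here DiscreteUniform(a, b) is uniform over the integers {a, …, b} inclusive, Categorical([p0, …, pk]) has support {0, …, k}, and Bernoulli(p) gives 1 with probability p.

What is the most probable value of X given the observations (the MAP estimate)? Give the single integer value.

Enumerate traces; 2 have nonzero weight after conditioning:
  (X=1, Z=2, Y=1) weight 1/20
  (X=3, Z=0, Y=1) weight 1/60
Group by X:
  weight(X=1) = 1/20
  weight(X=3) = 1/60
Total weight = 1/20 + 1/60 = 1/15
P(X=1 | obs) = 1/20 / 1/15 = 3/4
P(X=3 | obs) = 1/60 / 1/15 = 1/4
argmax = 1

argmax_v P(X = v | obs) = 1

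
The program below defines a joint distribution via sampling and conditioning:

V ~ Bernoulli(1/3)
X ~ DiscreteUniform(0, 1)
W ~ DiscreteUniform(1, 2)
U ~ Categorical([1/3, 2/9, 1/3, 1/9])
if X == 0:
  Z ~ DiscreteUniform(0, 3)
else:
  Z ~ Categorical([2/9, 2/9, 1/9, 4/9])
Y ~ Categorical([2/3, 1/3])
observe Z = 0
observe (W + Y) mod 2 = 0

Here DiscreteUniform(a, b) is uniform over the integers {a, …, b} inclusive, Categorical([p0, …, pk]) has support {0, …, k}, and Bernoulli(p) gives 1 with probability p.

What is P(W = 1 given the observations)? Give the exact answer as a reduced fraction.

Enumerate traces; 32 have nonzero weight after conditioning:
  (V=0, X=0, W=1, U=0, Z=0, Y=1) weight 1/216
  (V=0, X=0, W=1, U=1, Z=0, Y=1) weight 1/324
  (V=0, X=0, W=1, U=2, Z=0, Y=1) weight 1/216
  (V=0, X=0, W=1, U=3, Z=0, Y=1) weight 1/648
  (V=0, X=0, W=2, U=0, Z=0, Y=0) weight 1/108
  (V=0, X=0, W=2, U=1, Z=0, Y=0) weight 1/162
  (V=0, X=0, W=2, U=2, Z=0, Y=0) weight 1/108
  (V=0, X=0, W=2, U=3, Z=0, Y=0) weight 1/324
  … 24 more
Group by W:
  weight(W=1) = 17/432
  weight(W=2) = 17/216
Total weight = 17/432 + 17/216 = 17/144
P(W=1 | obs) = 17/432 / 17/144 = 1/3
P(W=2 | obs) = 17/216 / 17/144 = 2/3

P(W = 1 | obs) = 1/3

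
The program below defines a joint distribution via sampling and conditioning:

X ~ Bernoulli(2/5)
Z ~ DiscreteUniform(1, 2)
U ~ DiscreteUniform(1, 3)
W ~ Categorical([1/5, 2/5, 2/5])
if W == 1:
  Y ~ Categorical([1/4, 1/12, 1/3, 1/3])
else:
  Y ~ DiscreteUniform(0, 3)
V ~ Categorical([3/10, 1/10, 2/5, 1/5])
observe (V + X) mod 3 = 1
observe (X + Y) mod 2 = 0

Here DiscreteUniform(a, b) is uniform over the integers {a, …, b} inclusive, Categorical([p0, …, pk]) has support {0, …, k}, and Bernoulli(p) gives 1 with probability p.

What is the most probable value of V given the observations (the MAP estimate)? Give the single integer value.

Enumerate traces; 108 have nonzero weight after conditioning:
  (X=0, Z=1, U=1, W=0, Y=0, V=1) weight 1/2000
  (X=0, Z=1, U=1, W=0, Y=2, V=1) weight 1/2000
  (X=0, Z=1, U=1, W=1, Y=0, V=1) weight 1/1000
  (X=0, Z=1, U=1, W=1, Y=2, V=1) weight 1/750
  (X=0, Z=1, U=1, W=2, Y=0, V=1) weight 1/1000
  (X=0, Z=1, U=1, W=2, Y=2, V=1) weight 1/1000
  (X=0, Z=1, U=2, W=0, Y=0, V=1) weight 1/2000
  (X=0, Z=1, U=2, W=0, Y=2, V=1) weight 1/2000
  (X=1, Z=1, U=1, W=0, Y=1, V=0) weight 1/1000
  (X=1, Z=1, U=1, W=0, Y=1, V=3) weight 1/1500
  … 98 more
Group by V:
  weight(V=0) = 7/125
  weight(V=1) = 4/125
  weight(V=3) = 14/375
Total weight = 7/125 + 4/125 + 14/375 = 47/375
P(V=0 | obs) = 7/125 / 47/375 = 21/47
P(V=1 | obs) = 4/125 / 47/375 = 12/47
P(V=3 | obs) = 14/375 / 47/375 = 14/47
argmax = 0

argmax_v P(V = v | obs) = 0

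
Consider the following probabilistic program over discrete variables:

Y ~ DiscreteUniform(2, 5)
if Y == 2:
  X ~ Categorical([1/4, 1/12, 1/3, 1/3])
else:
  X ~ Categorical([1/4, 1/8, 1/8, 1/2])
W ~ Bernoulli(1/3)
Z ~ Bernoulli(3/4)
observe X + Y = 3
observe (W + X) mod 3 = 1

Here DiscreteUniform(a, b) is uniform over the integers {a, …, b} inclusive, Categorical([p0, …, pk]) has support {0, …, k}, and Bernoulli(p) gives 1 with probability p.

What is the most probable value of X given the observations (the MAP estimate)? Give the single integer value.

Enumerate traces; 4 have nonzero weight after conditioning:
  (Y=2, X=1, W=0, Z=0) weight 1/288
  (Y=2, X=1, W=0, Z=1) weight 1/96
  (Y=3, X=0, W=1, Z=0) weight 1/192
  (Y=3, X=0, W=1, Z=1) weight 1/64
Group by X:
  weight(X=0) = 1/48
  weight(X=1) = 1/72
Total weight = 1/48 + 1/72 = 5/144
P(X=0 | obs) = 1/48 / 5/144 = 3/5
P(X=1 | obs) = 1/72 / 5/144 = 2/5
argmax = 0

argmax_v P(X = v | obs) = 0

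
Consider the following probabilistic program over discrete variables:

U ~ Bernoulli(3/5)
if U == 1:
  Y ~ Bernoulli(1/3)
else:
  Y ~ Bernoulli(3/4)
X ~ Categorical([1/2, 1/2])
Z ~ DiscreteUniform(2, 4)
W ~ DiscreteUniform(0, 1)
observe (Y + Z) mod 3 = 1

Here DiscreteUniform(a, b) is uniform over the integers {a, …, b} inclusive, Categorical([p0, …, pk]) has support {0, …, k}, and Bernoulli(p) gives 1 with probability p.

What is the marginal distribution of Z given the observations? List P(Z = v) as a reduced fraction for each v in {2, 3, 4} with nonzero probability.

Enumerate traces; 16 have nonzero weight after conditioning:
  (U=0, Y=0, X=0, Z=4, W=0) weight 1/120
  (U=0, Y=0, X=0, Z=4, W=1) weight 1/120
  (U=0, Y=0, X=1, Z=4, W=0) weight 1/120
  (U=0, Y=0, X=1, Z=4, W=1) weight 1/120
  (U=0, Y=1, X=0, Z=3, W=0) weight 1/40
  (U=0, Y=1, X=0, Z=3, W=1) weight 1/40
  (U=0, Y=1, X=1, Z=3, W=0) weight 1/40
  (U=0, Y=1, X=1, Z=3, W=1) weight 1/40
  … 8 more
Group by Z:
  weight(Z=3) = 1/6
  weight(Z=4) = 1/6
Total weight = 1/6 + 1/6 = 1/3
P(Z=3 | obs) = 1/6 / 1/3 = 1/2
P(Z=4 | obs) = 1/6 / 1/3 = 1/2

P(Z=3) = 1/2, P(Z=4) = 1/2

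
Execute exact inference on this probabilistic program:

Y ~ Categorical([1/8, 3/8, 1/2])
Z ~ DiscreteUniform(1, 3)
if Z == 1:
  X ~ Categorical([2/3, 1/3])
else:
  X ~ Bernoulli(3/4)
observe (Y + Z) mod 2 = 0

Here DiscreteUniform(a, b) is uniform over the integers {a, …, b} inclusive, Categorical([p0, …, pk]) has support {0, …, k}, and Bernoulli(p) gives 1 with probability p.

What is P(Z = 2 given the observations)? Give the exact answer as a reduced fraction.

Enumerate traces; 8 have nonzero weight after conditioning:
  (Y=0, Z=2, X=0) weight 1/96
  (Y=0, Z=2, X=1) weight 1/32
  (Y=1, Z=1, X=0) weight 1/12
  (Y=1, Z=1, X=1) weight 1/24
  (Y=1, Z=3, X=0) weight 1/32
  (Y=1, Z=3, X=1) weight 3/32
  (Y=2, Z=2, X=0) weight 1/24
  (Y=2, Z=2, X=1) weight 1/8
Group by Z:
  weight(Z=1) = 1/8
  weight(Z=2) = 5/24
  weight(Z=3) = 1/8
Total weight = 1/8 + 5/24 + 1/8 = 11/24
P(Z=1 | obs) = 1/8 / 11/24 = 3/11
P(Z=2 | obs) = 5/24 / 11/24 = 5/11
P(Z=3 | obs) = 1/8 / 11/24 = 3/11

P(Z = 2 | obs) = 5/11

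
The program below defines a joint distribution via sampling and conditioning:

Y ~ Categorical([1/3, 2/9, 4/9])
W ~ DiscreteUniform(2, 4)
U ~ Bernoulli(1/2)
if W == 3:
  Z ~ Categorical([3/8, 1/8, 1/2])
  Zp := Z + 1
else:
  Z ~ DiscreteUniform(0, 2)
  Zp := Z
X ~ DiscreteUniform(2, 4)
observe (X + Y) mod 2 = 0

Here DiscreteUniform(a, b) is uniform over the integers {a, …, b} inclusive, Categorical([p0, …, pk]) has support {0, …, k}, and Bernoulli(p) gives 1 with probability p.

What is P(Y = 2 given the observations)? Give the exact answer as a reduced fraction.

P(Y = 2 | obs) = 1/2

Enumerate traces; 90 have nonzero weight after conditioning:
  (Y=0, W=2, U=0, Z=0, X=2) weight 1/162
  (Y=0, W=2, U=0, Z=0, X=4) weight 1/162
  (Y=0, W=2, U=0, Z=1, X=2) weight 1/162
  (Y=0, W=2, U=0, Z=1, X=4) weight 1/162
  (Y=0, W=2, U=0, Z=2, X=2) weight 1/162
  (Y=0, W=2, U=0, Z=2, X=4) weight 1/162
  (Y=0, W=2, U=1, Z=0, X=2) weight 1/162
  (Y=0, W=2, U=1, Z=0, X=4) weight 1/162
  (Y=1, W=2, U=0, Z=0, X=3) weight 1/243
  (Y=2, W=2, U=0, Z=0, X=2) weight 2/243
  … 80 more
Group by Y:
  weight(Y=0) = 2/9
  weight(Y=1) = 2/27
  weight(Y=2) = 8/27
Total weight = 2/9 + 2/27 + 8/27 = 16/27
P(Y=0 | obs) = 2/9 / 16/27 = 3/8
P(Y=1 | obs) = 2/27 / 16/27 = 1/8
P(Y=2 | obs) = 8/27 / 16/27 = 1/2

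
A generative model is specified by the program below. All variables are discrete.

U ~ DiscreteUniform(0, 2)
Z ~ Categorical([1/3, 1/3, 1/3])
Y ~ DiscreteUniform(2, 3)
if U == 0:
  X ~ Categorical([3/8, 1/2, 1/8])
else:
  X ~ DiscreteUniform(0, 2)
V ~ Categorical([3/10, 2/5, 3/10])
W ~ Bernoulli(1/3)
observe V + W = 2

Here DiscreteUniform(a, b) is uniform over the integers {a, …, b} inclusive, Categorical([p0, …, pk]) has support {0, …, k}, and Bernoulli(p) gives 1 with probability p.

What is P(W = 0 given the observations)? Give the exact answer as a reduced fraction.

Enumerate traces; 108 have nonzero weight after conditioning:
  (U=0, Z=0, Y=2, X=0, V=1, W=1) weight 1/360
  (U=0, Z=0, Y=2, X=0, V=2, W=0) weight 1/240
  (U=0, Z=0, Y=2, X=1, V=1, W=1) weight 1/270
  (U=0, Z=0, Y=2, X=1, V=2, W=0) weight 1/180
  (U=0, Z=0, Y=2, X=2, V=1, W=1) weight 1/1080
  (U=0, Z=0, Y=2, X=2, V=2, W=0) weight 1/720
  (U=0, Z=0, Y=3, X=0, V=1, W=1) weight 1/360
  (U=0, Z=0, Y=3, X=0, V=2, W=0) weight 1/240
  … 100 more
Group by W:
  weight(W=0) = 1/5
  weight(W=1) = 2/15
Total weight = 1/5 + 2/15 = 1/3
P(W=0 | obs) = 1/5 / 1/3 = 3/5
P(W=1 | obs) = 2/15 / 1/3 = 2/5

P(W = 0 | obs) = 3/5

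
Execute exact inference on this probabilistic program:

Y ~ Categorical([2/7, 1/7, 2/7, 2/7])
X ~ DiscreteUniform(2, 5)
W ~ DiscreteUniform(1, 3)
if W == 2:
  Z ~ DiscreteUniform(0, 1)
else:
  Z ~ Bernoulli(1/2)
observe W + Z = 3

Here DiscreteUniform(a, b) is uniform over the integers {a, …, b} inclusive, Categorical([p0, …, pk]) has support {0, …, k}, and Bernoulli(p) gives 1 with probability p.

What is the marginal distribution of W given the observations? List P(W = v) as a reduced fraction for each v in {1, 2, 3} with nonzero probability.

Enumerate traces; 32 have nonzero weight after conditioning:
  (Y=0, X=2, W=2, Z=1) weight 1/84
  (Y=0, X=2, W=3, Z=0) weight 1/84
  (Y=0, X=3, W=2, Z=1) weight 1/84
  (Y=0, X=3, W=3, Z=0) weight 1/84
  (Y=0, X=4, W=2, Z=1) weight 1/84
  (Y=0, X=4, W=3, Z=0) weight 1/84
  (Y=0, X=5, W=2, Z=1) weight 1/84
  (Y=0, X=5, W=3, Z=0) weight 1/84
  … 24 more
Group by W:
  weight(W=2) = 1/6
  weight(W=3) = 1/6
Total weight = 1/6 + 1/6 = 1/3
P(W=2 | obs) = 1/6 / 1/3 = 1/2
P(W=3 | obs) = 1/6 / 1/3 = 1/2

P(W=2) = 1/2, P(W=3) = 1/2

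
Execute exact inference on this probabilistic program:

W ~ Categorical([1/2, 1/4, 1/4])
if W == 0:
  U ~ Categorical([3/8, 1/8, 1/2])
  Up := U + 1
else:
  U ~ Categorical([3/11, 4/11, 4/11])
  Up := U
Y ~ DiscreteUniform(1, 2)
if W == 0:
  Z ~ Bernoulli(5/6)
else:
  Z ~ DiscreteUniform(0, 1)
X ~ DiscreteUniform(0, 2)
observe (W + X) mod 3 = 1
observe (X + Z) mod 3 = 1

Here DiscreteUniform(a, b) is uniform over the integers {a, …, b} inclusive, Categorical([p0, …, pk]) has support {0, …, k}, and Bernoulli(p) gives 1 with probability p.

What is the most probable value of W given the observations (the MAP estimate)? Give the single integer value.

Enumerate traces; 12 have nonzero weight after conditioning:
  (W=0, U=0, Y=1, Z=0, X=1) weight 1/192
  (W=0, U=0, Y=2, Z=0, X=1) weight 1/192
  (W=0, U=1, Y=1, Z=0, X=1) weight 1/576
  (W=0, U=1, Y=2, Z=0, X=1) weight 1/576
  (W=0, U=2, Y=1, Z=0, X=1) weight 1/144
  (W=0, U=2, Y=2, Z=0, X=1) weight 1/144
  (W=1, U=0, Y=1, Z=1, X=0) weight 1/176
  (W=1, U=0, Y=2, Z=1, X=0) weight 1/176
  … 4 more
Group by W:
  weight(W=0) = 1/36
  weight(W=1) = 1/24
Total weight = 1/36 + 1/24 = 5/72
P(W=0 | obs) = 1/36 / 5/72 = 2/5
P(W=1 | obs) = 1/24 / 5/72 = 3/5
argmax = 1

argmax_v P(W = v | obs) = 1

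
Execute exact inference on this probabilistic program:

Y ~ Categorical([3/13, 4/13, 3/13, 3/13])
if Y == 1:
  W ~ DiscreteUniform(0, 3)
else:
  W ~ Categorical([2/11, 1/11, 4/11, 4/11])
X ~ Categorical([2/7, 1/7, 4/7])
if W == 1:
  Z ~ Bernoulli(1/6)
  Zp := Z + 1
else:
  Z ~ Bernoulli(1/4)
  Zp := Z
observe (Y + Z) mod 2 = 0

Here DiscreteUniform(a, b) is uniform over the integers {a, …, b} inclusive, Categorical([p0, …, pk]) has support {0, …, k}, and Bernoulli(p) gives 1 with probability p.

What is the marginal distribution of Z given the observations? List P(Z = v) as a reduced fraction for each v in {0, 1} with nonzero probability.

P(Z=0) = 600/817, P(Z=1) = 217/817

Enumerate traces; 48 have nonzero weight after conditioning:
  (Y=0, W=0, X=0, Z=0) weight 9/1001
  (Y=0, W=0, X=1, Z=0) weight 9/2002
  (Y=0, W=0, X=2, Z=0) weight 18/1001
  (Y=0, W=1, X=0, Z=0) weight 5/1001
  (Y=0, W=1, X=1, Z=0) weight 5/2002
  (Y=0, W=1, X=2, Z=0) weight 10/1001
  (Y=0, W=2, X=0, Z=0) weight 18/1001
  (Y=0, W=2, X=1, Z=0) weight 9/1001
  (Y=1, W=0, X=0, Z=1) weight 1/182
  … 39 more
Group by Z:
  weight(Z=0) = 50/143
  weight(Z=1) = 217/1716
Total weight = 50/143 + 217/1716 = 817/1716
P(Z=0 | obs) = 50/143 / 817/1716 = 600/817
P(Z=1 | obs) = 217/1716 / 817/1716 = 217/817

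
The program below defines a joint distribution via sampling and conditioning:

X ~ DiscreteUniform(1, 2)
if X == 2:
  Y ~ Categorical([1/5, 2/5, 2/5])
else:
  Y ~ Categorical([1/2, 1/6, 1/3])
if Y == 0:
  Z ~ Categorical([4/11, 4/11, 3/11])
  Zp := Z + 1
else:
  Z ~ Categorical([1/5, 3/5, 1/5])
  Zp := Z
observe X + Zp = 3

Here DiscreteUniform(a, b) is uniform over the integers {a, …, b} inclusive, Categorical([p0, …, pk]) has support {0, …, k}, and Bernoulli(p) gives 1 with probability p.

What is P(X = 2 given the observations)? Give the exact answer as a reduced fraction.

P(X = 2 | obs) = 304/459

Enumerate traces; 6 have nonzero weight after conditioning:
  (X=1, Y=0, Z=1) weight 1/11
  (X=1, Y=1, Z=2) weight 1/60
  (X=1, Y=2, Z=2) weight 1/30
  (X=2, Y=0, Z=0) weight 2/55
  (X=2, Y=1, Z=1) weight 3/25
  (X=2, Y=2, Z=1) weight 3/25
Group by X:
  weight(X=1) = 31/220
  weight(X=2) = 76/275
Total weight = 31/220 + 76/275 = 459/1100
P(X=1 | obs) = 31/220 / 459/1100 = 155/459
P(X=2 | obs) = 76/275 / 459/1100 = 304/459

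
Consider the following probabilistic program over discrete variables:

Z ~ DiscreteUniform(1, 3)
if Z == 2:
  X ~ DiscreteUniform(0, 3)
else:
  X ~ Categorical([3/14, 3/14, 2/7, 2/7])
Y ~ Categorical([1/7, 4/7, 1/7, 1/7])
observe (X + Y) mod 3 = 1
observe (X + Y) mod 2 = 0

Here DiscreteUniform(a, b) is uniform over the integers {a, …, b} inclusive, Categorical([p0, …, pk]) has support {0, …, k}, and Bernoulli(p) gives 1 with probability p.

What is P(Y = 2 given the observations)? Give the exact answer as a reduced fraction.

P(Y = 2 | obs) = 23/134

Enumerate traces; 9 have nonzero weight after conditioning:
  (Z=1, X=1, Y=3) weight 1/98
  (Z=1, X=2, Y=2) weight 2/147
  (Z=1, X=3, Y=1) weight 8/147
  (Z=2, X=1, Y=3) weight 1/84
  (Z=2, X=2, Y=2) weight 1/84
  (Z=2, X=3, Y=1) weight 1/21
  (Z=3, X=1, Y=3) weight 1/98
  (Z=3, X=2, Y=2) weight 2/147
  … 1 more
Group by Y:
  weight(Y=1) = 23/147
  weight(Y=2) = 23/588
  weight(Y=3) = 19/588
Total weight = 23/147 + 23/588 + 19/588 = 67/294
P(Y=1 | obs) = 23/147 / 67/294 = 46/67
P(Y=2 | obs) = 23/588 / 67/294 = 23/134
P(Y=3 | obs) = 19/588 / 67/294 = 19/134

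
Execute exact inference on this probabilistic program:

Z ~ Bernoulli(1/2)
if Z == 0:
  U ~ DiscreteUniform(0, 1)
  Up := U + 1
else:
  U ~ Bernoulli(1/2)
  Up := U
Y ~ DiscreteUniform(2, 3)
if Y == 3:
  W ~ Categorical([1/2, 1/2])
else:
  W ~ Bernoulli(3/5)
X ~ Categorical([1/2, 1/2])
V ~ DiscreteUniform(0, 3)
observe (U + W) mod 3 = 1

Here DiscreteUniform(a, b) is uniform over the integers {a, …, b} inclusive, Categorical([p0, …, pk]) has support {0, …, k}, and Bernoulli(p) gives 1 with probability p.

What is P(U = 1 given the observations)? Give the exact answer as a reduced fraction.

P(U = 1 | obs) = 9/20

Enumerate traces; 64 have nonzero weight after conditioning:
  (Z=0, U=0, Y=2, W=1, X=0, V=0) weight 3/320
  (Z=0, U=0, Y=2, W=1, X=0, V=1) weight 3/320
  (Z=0, U=0, Y=2, W=1, X=0, V=2) weight 3/320
  (Z=0, U=0, Y=2, W=1, X=0, V=3) weight 3/320
  (Z=0, U=0, Y=2, W=1, X=1, V=0) weight 3/320
  (Z=0, U=0, Y=2, W=1, X=1, V=1) weight 3/320
  (Z=0, U=0, Y=2, W=1, X=1, V=2) weight 3/320
  (Z=0, U=0, Y=2, W=1, X=1, V=3) weight 3/320
  (Z=0, U=1, Y=2, W=0, X=0, V=0) weight 1/160
  … 55 more
Group by U:
  weight(U=0) = 11/40
  weight(U=1) = 9/40
Total weight = 11/40 + 9/40 = 1/2
P(U=0 | obs) = 11/40 / 1/2 = 11/20
P(U=1 | obs) = 9/40 / 1/2 = 9/20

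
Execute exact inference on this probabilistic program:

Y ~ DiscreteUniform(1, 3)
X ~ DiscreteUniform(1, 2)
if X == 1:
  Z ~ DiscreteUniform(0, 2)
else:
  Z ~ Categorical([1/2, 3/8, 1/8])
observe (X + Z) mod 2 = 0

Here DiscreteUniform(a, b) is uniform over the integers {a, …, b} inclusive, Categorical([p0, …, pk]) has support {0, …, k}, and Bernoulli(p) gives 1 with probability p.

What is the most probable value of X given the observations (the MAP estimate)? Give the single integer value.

argmax_v P(X = v | obs) = 2

Enumerate traces; 9 have nonzero weight after conditioning:
  (Y=1, X=1, Z=1) weight 1/18
  (Y=1, X=2, Z=0) weight 1/12
  (Y=1, X=2, Z=2) weight 1/48
  (Y=2, X=1, Z=1) weight 1/18
  (Y=2, X=2, Z=0) weight 1/12
  (Y=2, X=2, Z=2) weight 1/48
  (Y=3, X=1, Z=1) weight 1/18
  (Y=3, X=2, Z=0) weight 1/12
  … 1 more
Group by X:
  weight(X=1) = 1/6
  weight(X=2) = 5/16
Total weight = 1/6 + 5/16 = 23/48
P(X=1 | obs) = 1/6 / 23/48 = 8/23
P(X=2 | obs) = 5/16 / 23/48 = 15/23
argmax = 2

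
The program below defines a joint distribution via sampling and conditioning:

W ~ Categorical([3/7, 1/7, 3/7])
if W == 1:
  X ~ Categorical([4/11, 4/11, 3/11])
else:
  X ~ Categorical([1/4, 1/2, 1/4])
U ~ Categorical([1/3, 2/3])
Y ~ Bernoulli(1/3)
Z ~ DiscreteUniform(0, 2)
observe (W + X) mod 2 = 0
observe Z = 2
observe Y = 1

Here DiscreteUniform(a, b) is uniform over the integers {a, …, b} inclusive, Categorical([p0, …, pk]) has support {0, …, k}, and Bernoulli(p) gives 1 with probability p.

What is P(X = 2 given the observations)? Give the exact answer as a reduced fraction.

Enumerate traces; 10 have nonzero weight after conditioning:
  (W=0, X=0, U=0, Y=1, Z=2) weight 1/252
  (W=0, X=0, U=1, Y=1, Z=2) weight 1/126
  (W=0, X=2, U=0, Y=1, Z=2) weight 1/252
  (W=0, X=2, U=1, Y=1, Z=2) weight 1/126
  (W=1, X=1, U=0, Y=1, Z=2) weight 4/2079
  (W=1, X=1, U=1, Y=1, Z=2) weight 8/2079
  (W=2, X=0, U=0, Y=1, Z=2) weight 1/252
  (W=2, X=0, U=1, Y=1, Z=2) weight 1/126
  … 2 more
Group by X:
  weight(X=0) = 1/42
  weight(X=1) = 4/693
  weight(X=2) = 1/42
Total weight = 1/42 + 4/693 + 1/42 = 37/693
P(X=0 | obs) = 1/42 / 37/693 = 33/74
P(X=1 | obs) = 4/693 / 37/693 = 4/37
P(X=2 | obs) = 1/42 / 37/693 = 33/74

P(X = 2 | obs) = 33/74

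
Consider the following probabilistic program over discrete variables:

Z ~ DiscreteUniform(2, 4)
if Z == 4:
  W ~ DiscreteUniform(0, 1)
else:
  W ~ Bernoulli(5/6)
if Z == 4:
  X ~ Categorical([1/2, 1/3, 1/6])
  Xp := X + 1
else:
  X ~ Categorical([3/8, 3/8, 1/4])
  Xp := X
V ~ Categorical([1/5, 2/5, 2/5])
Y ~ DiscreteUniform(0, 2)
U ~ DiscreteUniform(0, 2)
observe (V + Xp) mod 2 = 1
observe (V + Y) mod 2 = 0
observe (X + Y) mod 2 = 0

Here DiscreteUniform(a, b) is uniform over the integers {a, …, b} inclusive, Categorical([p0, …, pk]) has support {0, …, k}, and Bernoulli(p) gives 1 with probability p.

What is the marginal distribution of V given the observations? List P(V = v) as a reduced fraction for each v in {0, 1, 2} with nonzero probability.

P(V=0) = 2/7, P(V=1) = 1/7, P(V=2) = 4/7

Enumerate traces; 54 have nonzero weight after conditioning:
  (Z=4, W=0, X=0, V=0, Y=0, U=0) weight 1/540
  (Z=4, W=0, X=0, V=0, Y=0, U=1) weight 1/540
  (Z=4, W=0, X=0, V=0, Y=0, U=2) weight 1/540
  (Z=4, W=0, X=0, V=0, Y=2, U=0) weight 1/540
  (Z=4, W=0, X=0, V=0, Y=2, U=1) weight 1/540
  (Z=4, W=0, X=0, V=0, Y=2, U=2) weight 1/540
  (Z=4, W=0, X=0, V=2, Y=0, U=0) weight 1/270
  (Z=4, W=0, X=0, V=2, Y=0, U=1) weight 1/270
  (Z=4, W=0, X=1, V=1, Y=1, U=0) weight 1/405
  … 45 more
Group by V:
  weight(V=0) = 4/135
  weight(V=1) = 2/135
  weight(V=2) = 8/135
Total weight = 4/135 + 2/135 + 8/135 = 14/135
P(V=0 | obs) = 4/135 / 14/135 = 2/7
P(V=1 | obs) = 2/135 / 14/135 = 1/7
P(V=2 | obs) = 8/135 / 14/135 = 4/7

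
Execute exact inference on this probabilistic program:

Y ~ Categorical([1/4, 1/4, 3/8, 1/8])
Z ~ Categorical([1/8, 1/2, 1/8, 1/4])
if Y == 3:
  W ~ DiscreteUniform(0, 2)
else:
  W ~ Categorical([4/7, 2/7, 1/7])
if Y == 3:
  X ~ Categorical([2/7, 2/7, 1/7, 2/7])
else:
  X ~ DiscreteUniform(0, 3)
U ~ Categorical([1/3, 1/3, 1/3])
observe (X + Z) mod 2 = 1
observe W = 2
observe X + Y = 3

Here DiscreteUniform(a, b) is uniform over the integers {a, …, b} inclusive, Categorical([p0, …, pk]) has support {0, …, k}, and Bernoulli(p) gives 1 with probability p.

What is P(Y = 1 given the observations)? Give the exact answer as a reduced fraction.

Enumerate traces; 24 have nonzero weight after conditioning:
  (Y=0, Z=0, W=2, X=3, U=0) weight 1/2688
  (Y=0, Z=0, W=2, X=3, U=1) weight 1/2688
  (Y=0, Z=0, W=2, X=3, U=2) weight 1/2688
  (Y=0, Z=2, W=2, X=3, U=0) weight 1/2688
  (Y=0, Z=2, W=2, X=3, U=1) weight 1/2688
  (Y=0, Z=2, W=2, X=3, U=2) weight 1/2688
  (Y=1, Z=1, W=2, X=2, U=0) weight 1/672
  (Y=1, Z=1, W=2, X=2, U=1) weight 1/672
  (Y=2, Z=0, W=2, X=1, U=0) weight 1/1792
  (Y=3, Z=1, W=2, X=0, U=0) weight 1/504
  … 14 more
Group by Y:
  weight(Y=0) = 1/448
  weight(Y=1) = 3/448
  weight(Y=2) = 3/896
  weight(Y=3) = 1/112
Total weight = 1/448 + 3/448 + 3/896 + 1/112 = 19/896
P(Y=0 | obs) = 1/448 / 19/896 = 2/19
P(Y=1 | obs) = 3/448 / 19/896 = 6/19
P(Y=2 | obs) = 3/896 / 19/896 = 3/19
P(Y=3 | obs) = 1/112 / 19/896 = 8/19

P(Y = 1 | obs) = 6/19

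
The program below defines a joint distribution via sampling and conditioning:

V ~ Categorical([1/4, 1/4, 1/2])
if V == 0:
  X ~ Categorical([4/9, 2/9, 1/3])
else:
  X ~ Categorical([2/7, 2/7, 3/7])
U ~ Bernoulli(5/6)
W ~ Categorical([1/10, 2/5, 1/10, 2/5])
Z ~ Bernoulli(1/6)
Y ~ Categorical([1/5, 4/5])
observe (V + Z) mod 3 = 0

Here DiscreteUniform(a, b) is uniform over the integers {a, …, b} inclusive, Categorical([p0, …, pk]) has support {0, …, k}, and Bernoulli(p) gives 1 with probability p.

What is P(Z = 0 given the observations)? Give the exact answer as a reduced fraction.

P(Z = 0 | obs) = 5/7

Enumerate traces; 96 have nonzero weight after conditioning:
  (V=0, X=0, U=0, W=0, Z=0, Y=0) weight 1/3240
  (V=0, X=0, U=0, W=0, Z=0, Y=1) weight 1/810
  (V=0, X=0, U=0, W=1, Z=0, Y=0) weight 1/810
  (V=0, X=0, U=0, W=1, Z=0, Y=1) weight 2/405
  (V=0, X=0, U=0, W=2, Z=0, Y=0) weight 1/3240
  (V=0, X=0, U=0, W=2, Z=0, Y=1) weight 1/810
  (V=0, X=0, U=0, W=3, Z=0, Y=0) weight 1/810
  (V=0, X=0, U=0, W=3, Z=0, Y=1) weight 2/405
  (V=2, X=0, U=0, W=0, Z=1, Y=0) weight 1/12600
  … 87 more
Group by Z:
  weight(Z=0) = 5/24
  weight(Z=1) = 1/12
Total weight = 5/24 + 1/12 = 7/24
P(Z=0 | obs) = 5/24 / 7/24 = 5/7
P(Z=1 | obs) = 1/12 / 7/24 = 2/7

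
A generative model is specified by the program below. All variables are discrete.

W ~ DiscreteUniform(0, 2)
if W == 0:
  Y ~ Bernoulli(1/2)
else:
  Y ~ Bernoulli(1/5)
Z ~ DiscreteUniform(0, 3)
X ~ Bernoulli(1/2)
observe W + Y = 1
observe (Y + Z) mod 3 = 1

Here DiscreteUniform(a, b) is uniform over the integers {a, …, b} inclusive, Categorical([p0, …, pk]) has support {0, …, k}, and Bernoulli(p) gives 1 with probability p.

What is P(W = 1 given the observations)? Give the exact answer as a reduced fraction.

Enumerate traces; 6 have nonzero weight after conditioning:
  (W=0, Y=1, Z=0, X=0) weight 1/48
  (W=0, Y=1, Z=0, X=1) weight 1/48
  (W=0, Y=1, Z=3, X=0) weight 1/48
  (W=0, Y=1, Z=3, X=1) weight 1/48
  (W=1, Y=0, Z=1, X=0) weight 1/30
  (W=1, Y=0, Z=1, X=1) weight 1/30
Group by W:
  weight(W=0) = 1/12
  weight(W=1) = 1/15
Total weight = 1/12 + 1/15 = 3/20
P(W=0 | obs) = 1/12 / 3/20 = 5/9
P(W=1 | obs) = 1/15 / 3/20 = 4/9

P(W = 1 | obs) = 4/9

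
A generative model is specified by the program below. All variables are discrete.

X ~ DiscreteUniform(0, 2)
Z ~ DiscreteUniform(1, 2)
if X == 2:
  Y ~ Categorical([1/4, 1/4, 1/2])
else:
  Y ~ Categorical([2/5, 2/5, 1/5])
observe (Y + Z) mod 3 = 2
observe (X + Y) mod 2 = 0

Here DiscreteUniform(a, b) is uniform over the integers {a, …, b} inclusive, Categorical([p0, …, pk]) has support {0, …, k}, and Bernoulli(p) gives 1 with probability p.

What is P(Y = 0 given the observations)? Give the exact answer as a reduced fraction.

Enumerate traces; 3 have nonzero weight after conditioning:
  (X=0, Z=2, Y=0) weight 1/15
  (X=1, Z=1, Y=1) weight 1/15
  (X=2, Z=2, Y=0) weight 1/24
Group by Y:
  weight(Y=0) = 13/120
  weight(Y=1) = 1/15
Total weight = 13/120 + 1/15 = 7/40
P(Y=0 | obs) = 13/120 / 7/40 = 13/21
P(Y=1 | obs) = 1/15 / 7/40 = 8/21

P(Y = 0 | obs) = 13/21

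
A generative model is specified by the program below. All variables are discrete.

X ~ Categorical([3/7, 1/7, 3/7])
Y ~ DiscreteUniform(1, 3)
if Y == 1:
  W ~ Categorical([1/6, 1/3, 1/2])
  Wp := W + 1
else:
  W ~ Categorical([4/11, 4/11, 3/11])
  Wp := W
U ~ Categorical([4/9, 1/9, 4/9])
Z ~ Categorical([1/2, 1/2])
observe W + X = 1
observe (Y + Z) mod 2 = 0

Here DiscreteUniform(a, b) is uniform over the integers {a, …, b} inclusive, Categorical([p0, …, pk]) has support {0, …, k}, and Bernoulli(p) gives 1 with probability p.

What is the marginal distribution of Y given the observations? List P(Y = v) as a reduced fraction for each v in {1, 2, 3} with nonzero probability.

Enumerate traces; 18 have nonzero weight after conditioning:
  (X=0, Y=1, W=1, U=0, Z=1) weight 2/189
  (X=0, Y=1, W=1, U=1, Z=1) weight 1/378
  (X=0, Y=1, W=1, U=2, Z=1) weight 2/189
  (X=0, Y=2, W=1, U=0, Z=0) weight 8/693
  (X=0, Y=2, W=1, U=1, Z=0) weight 2/693
  (X=0, Y=2, W=1, U=2, Z=0) weight 8/693
  (X=0, Y=3, W=1, U=0, Z=1) weight 8/693
  (X=0, Y=3, W=1, U=1, Z=1) weight 2/693
  … 10 more
Group by Y:
  weight(Y=1) = 1/36
  weight(Y=2) = 8/231
  weight(Y=3) = 8/231
Total weight = 1/36 + 8/231 + 8/231 = 269/2772
P(Y=1 | obs) = 1/36 / 269/2772 = 77/269
P(Y=2 | obs) = 8/231 / 269/2772 = 96/269
P(Y=3 | obs) = 8/231 / 269/2772 = 96/269

P(Y=1) = 77/269, P(Y=2) = 96/269, P(Y=3) = 96/269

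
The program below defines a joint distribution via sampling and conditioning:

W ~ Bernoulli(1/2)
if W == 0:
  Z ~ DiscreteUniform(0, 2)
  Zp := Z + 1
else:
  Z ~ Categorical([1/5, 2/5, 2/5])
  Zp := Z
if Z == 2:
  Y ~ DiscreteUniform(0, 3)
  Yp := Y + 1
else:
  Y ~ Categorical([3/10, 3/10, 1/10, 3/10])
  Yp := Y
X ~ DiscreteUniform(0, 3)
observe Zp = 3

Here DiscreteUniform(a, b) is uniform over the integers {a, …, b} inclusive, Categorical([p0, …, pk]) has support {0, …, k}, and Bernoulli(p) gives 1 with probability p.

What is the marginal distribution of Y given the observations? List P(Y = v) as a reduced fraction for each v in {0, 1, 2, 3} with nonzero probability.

Enumerate traces; 16 have nonzero weight after conditioning:
  (W=0, Z=2, Y=0, X=0) weight 1/96
  (W=0, Z=2, Y=0, X=1) weight 1/96
  (W=0, Z=2, Y=0, X=2) weight 1/96
  (W=0, Z=2, Y=0, X=3) weight 1/96
  (W=0, Z=2, Y=1, X=0) weight 1/96
  (W=0, Z=2, Y=1, X=1) weight 1/96
  (W=0, Z=2, Y=1, X=2) weight 1/96
  (W=0, Z=2, Y=1, X=3) weight 1/96
  (W=0, Z=2, Y=2, X=0) weight 1/96
  (W=0, Z=2, Y=3, X=0) weight 1/96
  … 6 more
Group by Y:
  weight(Y=0) = 1/24
  weight(Y=1) = 1/24
  weight(Y=2) = 1/24
  weight(Y=3) = 1/24
Total weight = 1/24 + 1/24 + 1/24 + 1/24 = 1/6
P(Y=0 | obs) = 1/24 / 1/6 = 1/4
P(Y=1 | obs) = 1/24 / 1/6 = 1/4
P(Y=2 | obs) = 1/24 / 1/6 = 1/4
P(Y=3 | obs) = 1/24 / 1/6 = 1/4

P(Y=0) = 1/4, P(Y=1) = 1/4, P(Y=2) = 1/4, P(Y=3) = 1/4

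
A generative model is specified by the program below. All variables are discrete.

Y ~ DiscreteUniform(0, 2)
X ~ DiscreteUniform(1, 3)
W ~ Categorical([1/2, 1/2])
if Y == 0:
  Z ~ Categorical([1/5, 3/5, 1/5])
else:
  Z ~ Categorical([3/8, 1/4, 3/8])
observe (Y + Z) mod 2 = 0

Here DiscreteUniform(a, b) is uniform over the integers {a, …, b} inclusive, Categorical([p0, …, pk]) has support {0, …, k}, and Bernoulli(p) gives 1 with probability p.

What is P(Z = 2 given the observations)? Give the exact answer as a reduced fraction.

P(Z = 2 | obs) = 23/56

Enumerate traces; 30 have nonzero weight after conditioning:
  (Y=0, X=1, W=0, Z=0) weight 1/90
  (Y=0, X=1, W=0, Z=2) weight 1/90
  (Y=0, X=1, W=1, Z=0) weight 1/90
  (Y=0, X=1, W=1, Z=2) weight 1/90
  (Y=0, X=2, W=0, Z=0) weight 1/90
  (Y=0, X=2, W=0, Z=2) weight 1/90
  (Y=0, X=2, W=1, Z=0) weight 1/90
  (Y=0, X=2, W=1, Z=2) weight 1/90
  (Y=1, X=1, W=0, Z=1) weight 1/72
  … 21 more
Group by Z:
  weight(Z=0) = 23/120
  weight(Z=1) = 1/12
  weight(Z=2) = 23/120
Total weight = 23/120 + 1/12 + 23/120 = 7/15
P(Z=0 | obs) = 23/120 / 7/15 = 23/56
P(Z=1 | obs) = 1/12 / 7/15 = 5/28
P(Z=2 | obs) = 23/120 / 7/15 = 23/56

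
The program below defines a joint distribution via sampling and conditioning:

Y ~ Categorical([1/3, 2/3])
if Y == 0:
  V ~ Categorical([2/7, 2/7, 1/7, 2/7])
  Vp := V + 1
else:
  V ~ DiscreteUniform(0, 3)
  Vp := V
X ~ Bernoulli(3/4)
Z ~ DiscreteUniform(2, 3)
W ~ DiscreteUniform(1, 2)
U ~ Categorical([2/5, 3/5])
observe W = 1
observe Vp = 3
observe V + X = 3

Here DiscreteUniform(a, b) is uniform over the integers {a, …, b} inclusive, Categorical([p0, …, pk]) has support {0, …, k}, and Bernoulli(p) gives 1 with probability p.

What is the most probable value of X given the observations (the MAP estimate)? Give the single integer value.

argmax_v P(X = v | obs) = 0

Enumerate traces; 8 have nonzero weight after conditioning:
  (Y=0, V=2, X=1, Z=2, W=1, U=0) weight 1/280
  (Y=0, V=2, X=1, Z=2, W=1, U=1) weight 3/560
  (Y=0, V=2, X=1, Z=3, W=1, U=0) weight 1/280
  (Y=0, V=2, X=1, Z=3, W=1, U=1) weight 3/560
  (Y=1, V=3, X=0, Z=2, W=1, U=0) weight 1/240
  (Y=1, V=3, X=0, Z=2, W=1, U=1) weight 1/160
  (Y=1, V=3, X=0, Z=3, W=1, U=0) weight 1/240
  (Y=1, V=3, X=0, Z=3, W=1, U=1) weight 1/160
Group by X:
  weight(X=0) = 1/48
  weight(X=1) = 1/56
Total weight = 1/48 + 1/56 = 13/336
P(X=0 | obs) = 1/48 / 13/336 = 7/13
P(X=1 | obs) = 1/56 / 13/336 = 6/13
argmax = 0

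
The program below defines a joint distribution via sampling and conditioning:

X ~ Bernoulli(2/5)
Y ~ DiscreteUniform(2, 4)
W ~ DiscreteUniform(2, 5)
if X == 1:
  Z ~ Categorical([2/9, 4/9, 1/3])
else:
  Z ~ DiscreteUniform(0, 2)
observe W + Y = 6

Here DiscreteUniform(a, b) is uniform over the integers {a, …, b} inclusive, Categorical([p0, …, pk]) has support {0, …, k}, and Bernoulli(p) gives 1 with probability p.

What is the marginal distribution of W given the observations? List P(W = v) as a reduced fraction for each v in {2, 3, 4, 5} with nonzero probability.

P(W=2) = 1/3, P(W=3) = 1/3, P(W=4) = 1/3

Enumerate traces; 18 have nonzero weight after conditioning:
  (X=0, Y=2, W=4, Z=0) weight 1/60
  (X=0, Y=2, W=4, Z=1) weight 1/60
  (X=0, Y=2, W=4, Z=2) weight 1/60
  (X=0, Y=3, W=3, Z=0) weight 1/60
  (X=0, Y=3, W=3, Z=1) weight 1/60
  (X=0, Y=3, W=3, Z=2) weight 1/60
  (X=0, Y=4, W=2, Z=0) weight 1/60
  (X=0, Y=4, W=2, Z=1) weight 1/60
  … 10 more
Group by W:
  weight(W=2) = 1/12
  weight(W=3) = 1/12
  weight(W=4) = 1/12
Total weight = 1/12 + 1/12 + 1/12 = 1/4
P(W=2 | obs) = 1/12 / 1/4 = 1/3
P(W=3 | obs) = 1/12 / 1/4 = 1/3
P(W=4 | obs) = 1/12 / 1/4 = 1/3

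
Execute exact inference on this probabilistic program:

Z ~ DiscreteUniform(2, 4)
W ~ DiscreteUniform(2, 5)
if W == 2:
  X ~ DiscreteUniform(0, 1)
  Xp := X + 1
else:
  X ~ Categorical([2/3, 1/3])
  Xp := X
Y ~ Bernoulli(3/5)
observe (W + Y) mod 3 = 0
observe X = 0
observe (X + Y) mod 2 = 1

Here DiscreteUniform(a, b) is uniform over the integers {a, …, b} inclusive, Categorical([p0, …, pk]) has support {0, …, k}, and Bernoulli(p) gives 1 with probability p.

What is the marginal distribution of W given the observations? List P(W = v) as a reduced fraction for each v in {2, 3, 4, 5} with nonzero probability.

Enumerate traces; 6 have nonzero weight after conditioning:
  (Z=2, W=2, X=0, Y=1) weight 1/40
  (Z=2, W=5, X=0, Y=1) weight 1/30
  (Z=3, W=2, X=0, Y=1) weight 1/40
  (Z=3, W=5, X=0, Y=1) weight 1/30
  (Z=4, W=2, X=0, Y=1) weight 1/40
  (Z=4, W=5, X=0, Y=1) weight 1/30
Group by W:
  weight(W=2) = 3/40
  weight(W=5) = 1/10
Total weight = 3/40 + 1/10 = 7/40
P(W=2 | obs) = 3/40 / 7/40 = 3/7
P(W=5 | obs) = 1/10 / 7/40 = 4/7

P(W=2) = 3/7, P(W=5) = 4/7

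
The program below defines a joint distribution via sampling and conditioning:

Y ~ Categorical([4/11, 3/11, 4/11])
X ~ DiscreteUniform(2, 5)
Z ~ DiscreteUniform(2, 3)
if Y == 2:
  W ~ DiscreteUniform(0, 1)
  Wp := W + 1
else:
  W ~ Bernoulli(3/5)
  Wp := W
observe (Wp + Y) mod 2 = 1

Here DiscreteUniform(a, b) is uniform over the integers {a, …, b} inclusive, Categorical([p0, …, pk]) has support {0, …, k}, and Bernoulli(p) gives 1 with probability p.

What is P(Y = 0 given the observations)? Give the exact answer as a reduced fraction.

Enumerate traces; 24 have nonzero weight after conditioning:
  (Y=0, X=2, Z=2, W=1) weight 3/110
  (Y=0, X=2, Z=3, W=1) weight 3/110
  (Y=0, X=3, Z=2, W=1) weight 3/110
  (Y=0, X=3, Z=3, W=1) weight 3/110
  (Y=0, X=4, Z=2, W=1) weight 3/110
  (Y=0, X=4, Z=3, W=1) weight 3/110
  (Y=0, X=5, Z=2, W=1) weight 3/110
  (Y=0, X=5, Z=3, W=1) weight 3/110
  (Y=1, X=2, Z=2, W=0) weight 3/220
  (Y=2, X=2, Z=2, W=0) weight 1/44
  … 14 more
Group by Y:
  weight(Y=0) = 12/55
  weight(Y=1) = 6/55
  weight(Y=2) = 2/11
Total weight = 12/55 + 6/55 + 2/11 = 28/55
P(Y=0 | obs) = 12/55 / 28/55 = 3/7
P(Y=1 | obs) = 6/55 / 28/55 = 3/14
P(Y=2 | obs) = 2/11 / 28/55 = 5/14

P(Y = 0 | obs) = 3/7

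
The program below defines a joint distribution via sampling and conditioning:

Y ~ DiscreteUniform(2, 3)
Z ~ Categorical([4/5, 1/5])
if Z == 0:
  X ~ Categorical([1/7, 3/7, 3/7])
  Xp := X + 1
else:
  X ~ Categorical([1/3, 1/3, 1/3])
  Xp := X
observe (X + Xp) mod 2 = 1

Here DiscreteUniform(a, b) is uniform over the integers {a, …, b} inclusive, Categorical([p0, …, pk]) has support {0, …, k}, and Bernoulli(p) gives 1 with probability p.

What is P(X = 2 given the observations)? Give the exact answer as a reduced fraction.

P(X = 2 | obs) = 3/7

Enumerate traces; 6 have nonzero weight after conditioning:
  (Y=2, Z=0, X=0) weight 2/35
  (Y=2, Z=0, X=1) weight 6/35
  (Y=2, Z=0, X=2) weight 6/35
  (Y=3, Z=0, X=0) weight 2/35
  (Y=3, Z=0, X=1) weight 6/35
  (Y=3, Z=0, X=2) weight 6/35
Group by X:
  weight(X=0) = 4/35
  weight(X=1) = 12/35
  weight(X=2) = 12/35
Total weight = 4/35 + 12/35 + 12/35 = 4/5
P(X=0 | obs) = 4/35 / 4/5 = 1/7
P(X=1 | obs) = 12/35 / 4/5 = 3/7
P(X=2 | obs) = 12/35 / 4/5 = 3/7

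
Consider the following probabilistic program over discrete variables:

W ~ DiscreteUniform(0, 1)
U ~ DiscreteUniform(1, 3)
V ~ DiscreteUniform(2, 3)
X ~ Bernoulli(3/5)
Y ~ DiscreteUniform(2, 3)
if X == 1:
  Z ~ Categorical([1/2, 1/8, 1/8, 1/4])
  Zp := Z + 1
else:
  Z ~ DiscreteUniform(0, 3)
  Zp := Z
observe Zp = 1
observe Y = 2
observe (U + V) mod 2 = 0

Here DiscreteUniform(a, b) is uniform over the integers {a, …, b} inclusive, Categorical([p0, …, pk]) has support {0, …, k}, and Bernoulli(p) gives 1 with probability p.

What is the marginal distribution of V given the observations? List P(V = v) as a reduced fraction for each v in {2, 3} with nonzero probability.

Enumerate traces; 12 have nonzero weight after conditioning:
  (W=0, U=1, V=3, X=0, Y=2, Z=1) weight 1/240
  (W=0, U=1, V=3, X=1, Y=2, Z=0) weight 1/80
  (W=0, U=2, V=2, X=0, Y=2, Z=1) weight 1/240
  (W=0, U=2, V=2, X=1, Y=2, Z=0) weight 1/80
  (W=0, U=3, V=3, X=0, Y=2, Z=1) weight 1/240
  (W=0, U=3, V=3, X=1, Y=2, Z=0) weight 1/80
  (W=1, U=1, V=3, X=0, Y=2, Z=1) weight 1/240
  (W=1, U=1, V=3, X=1, Y=2, Z=0) weight 1/80
  … 4 more
Group by V:
  weight(V=2) = 1/30
  weight(V=3) = 1/15
Total weight = 1/30 + 1/15 = 1/10
P(V=2 | obs) = 1/30 / 1/10 = 1/3
P(V=3 | obs) = 1/15 / 1/10 = 2/3

P(V=2) = 1/3, P(V=3) = 2/3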